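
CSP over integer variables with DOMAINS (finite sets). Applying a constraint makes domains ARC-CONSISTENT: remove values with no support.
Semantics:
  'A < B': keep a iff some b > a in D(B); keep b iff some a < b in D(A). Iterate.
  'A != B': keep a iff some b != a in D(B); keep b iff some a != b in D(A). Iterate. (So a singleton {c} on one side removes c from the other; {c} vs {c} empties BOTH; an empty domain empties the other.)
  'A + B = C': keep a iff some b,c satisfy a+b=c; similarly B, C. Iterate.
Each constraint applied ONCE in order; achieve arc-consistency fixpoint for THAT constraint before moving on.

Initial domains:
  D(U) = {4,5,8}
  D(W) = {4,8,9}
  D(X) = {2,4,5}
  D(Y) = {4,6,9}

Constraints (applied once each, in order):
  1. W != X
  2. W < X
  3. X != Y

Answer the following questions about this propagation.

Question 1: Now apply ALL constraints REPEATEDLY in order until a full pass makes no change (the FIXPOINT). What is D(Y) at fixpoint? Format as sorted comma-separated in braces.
pass 0 (initial): D(Y)={4,6,9}
pass 1: W {4,8,9}->{4}; X {2,4,5}->{5}
pass 2: no change
Fixpoint after 2 passes: D(Y) = {4,6,9}

Answer: {4,6,9}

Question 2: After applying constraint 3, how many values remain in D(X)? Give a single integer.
Answer: 1

Derivation:
Constraint 1 (W != X) on D(W)={4,8,9} D(X)={2,4,5}: no change
Constraint 2 (W < X) on D(W)={4,8,9} D(X)={2,4,5}: W {4,8,9}->{4}; X {2,4,5}->{5}
Constraint 3 (X != Y) on D(X)={5} D(Y)={4,6,9}: no change
So after constraint 3: D(X)={5}, size = 1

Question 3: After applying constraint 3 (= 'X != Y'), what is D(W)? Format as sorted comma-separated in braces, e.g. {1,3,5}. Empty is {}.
Constraint 1 (W != X) on D(W)={4,8,9} D(X)={2,4,5}: no change
Constraint 2 (W < X) on D(W)={4,8,9} D(X)={2,4,5}: W {4,8,9}->{4}; X {2,4,5}->{5}
Constraint 3 (X != Y) on D(X)={5} D(Y)={4,6,9}: no change
So after constraint 3: D(W) = {4}

Answer: {4}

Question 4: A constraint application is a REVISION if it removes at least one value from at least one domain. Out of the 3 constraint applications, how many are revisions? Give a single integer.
Answer: 1

Derivation:
Constraint 1 (W != X) on D(W)={4,8,9} D(X)={2,4,5}: no change => not a revision
Constraint 2 (W < X) on D(W)={4,8,9} D(X)={2,4,5}: W {4,8,9}->{4}; X {2,4,5}->{5} => REVISION
Constraint 3 (X != Y) on D(X)={5} D(Y)={4,6,9}: no change => not a revision
Total revisions = 1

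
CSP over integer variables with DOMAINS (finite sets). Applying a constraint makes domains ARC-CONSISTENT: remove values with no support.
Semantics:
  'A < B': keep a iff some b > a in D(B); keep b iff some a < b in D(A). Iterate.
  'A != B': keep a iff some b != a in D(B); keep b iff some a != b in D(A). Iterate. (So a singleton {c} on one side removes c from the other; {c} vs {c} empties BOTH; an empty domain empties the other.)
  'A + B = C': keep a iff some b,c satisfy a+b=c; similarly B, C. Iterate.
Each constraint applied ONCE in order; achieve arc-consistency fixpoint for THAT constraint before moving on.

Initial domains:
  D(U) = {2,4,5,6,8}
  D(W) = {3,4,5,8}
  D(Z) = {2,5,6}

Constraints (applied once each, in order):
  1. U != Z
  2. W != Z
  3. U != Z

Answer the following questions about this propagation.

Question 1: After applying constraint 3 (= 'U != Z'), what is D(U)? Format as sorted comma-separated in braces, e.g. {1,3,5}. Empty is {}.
Constraint 1 (U != Z) on D(U)={2,4,5,6,8} D(Z)={2,5,6}: no change
Constraint 2 (W != Z) on D(W)={3,4,5,8} D(Z)={2,5,6}: no change
Constraint 3 (U != Z) on D(U)={2,4,5,6,8} D(Z)={2,5,6}: no change
So after constraint 3: D(U) = {2,4,5,6,8}

Answer: {2,4,5,6,8}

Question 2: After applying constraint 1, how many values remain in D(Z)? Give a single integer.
Answer: 3

Derivation:
Constraint 1 (U != Z) on D(U)={2,4,5,6,8} D(Z)={2,5,6}: no change
So after constraint 1: D(Z)={2,5,6}, size = 3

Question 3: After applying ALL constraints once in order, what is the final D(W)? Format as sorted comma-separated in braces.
Constraint 1 (U != Z) on D(U)={2,4,5,6,8} D(Z)={2,5,6}: no change
Constraint 2 (W != Z) on D(W)={3,4,5,8} D(Z)={2,5,6}: no change
Constraint 3 (U != Z) on D(U)={2,4,5,6,8} D(Z)={2,5,6}: no change
So after all 3 constraints: D(W) = {3,4,5,8}

Answer: {3,4,5,8}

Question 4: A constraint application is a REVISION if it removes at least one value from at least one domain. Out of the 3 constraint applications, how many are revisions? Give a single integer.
Constraint 1 (U != Z) on D(U)={2,4,5,6,8} D(Z)={2,5,6}: no change => not a revision
Constraint 2 (W != Z) on D(W)={3,4,5,8} D(Z)={2,5,6}: no change => not a revision
Constraint 3 (U != Z) on D(U)={2,4,5,6,8} D(Z)={2,5,6}: no change => not a revision
Total revisions = 0

Answer: 0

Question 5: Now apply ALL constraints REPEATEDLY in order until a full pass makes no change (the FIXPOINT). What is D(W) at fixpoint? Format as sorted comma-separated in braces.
Answer: {3,4,5,8}

Derivation:
pass 0 (initial): D(W)={3,4,5,8}
pass 1: no change
Fixpoint after 1 passes: D(W) = {3,4,5,8}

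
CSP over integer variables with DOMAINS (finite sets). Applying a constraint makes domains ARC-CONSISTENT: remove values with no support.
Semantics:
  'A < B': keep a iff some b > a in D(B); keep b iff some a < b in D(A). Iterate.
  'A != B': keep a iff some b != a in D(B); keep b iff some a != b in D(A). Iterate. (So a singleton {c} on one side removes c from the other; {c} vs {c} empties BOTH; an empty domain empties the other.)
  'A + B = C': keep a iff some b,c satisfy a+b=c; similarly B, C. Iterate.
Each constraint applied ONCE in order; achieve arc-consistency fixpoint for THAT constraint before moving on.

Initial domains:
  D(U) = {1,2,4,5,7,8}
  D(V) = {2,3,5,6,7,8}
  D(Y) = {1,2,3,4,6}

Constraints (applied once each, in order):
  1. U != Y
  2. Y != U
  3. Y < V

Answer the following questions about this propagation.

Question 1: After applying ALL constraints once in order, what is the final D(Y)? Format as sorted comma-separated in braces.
Constraint 1 (U != Y) on D(U)={1,2,4,5,7,8} D(Y)={1,2,3,4,6}: no change
Constraint 2 (Y != U) on D(Y)={1,2,3,4,6} D(U)={1,2,4,5,7,8}: no change
Constraint 3 (Y < V) on D(Y)={1,2,3,4,6} D(V)={2,3,5,6,7,8}: no change
So after all 3 constraints: D(Y) = {1,2,3,4,6}

Answer: {1,2,3,4,6}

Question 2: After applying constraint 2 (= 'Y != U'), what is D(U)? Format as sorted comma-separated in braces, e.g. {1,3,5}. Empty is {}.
Constraint 1 (U != Y) on D(U)={1,2,4,5,7,8} D(Y)={1,2,3,4,6}: no change
Constraint 2 (Y != U) on D(Y)={1,2,3,4,6} D(U)={1,2,4,5,7,8}: no change
So after constraint 2: D(U) = {1,2,4,5,7,8}

Answer: {1,2,4,5,7,8}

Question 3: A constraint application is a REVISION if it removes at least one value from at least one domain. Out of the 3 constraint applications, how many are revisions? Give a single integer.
Constraint 1 (U != Y) on D(U)={1,2,4,5,7,8} D(Y)={1,2,3,4,6}: no change => not a revision
Constraint 2 (Y != U) on D(Y)={1,2,3,4,6} D(U)={1,2,4,5,7,8}: no change => not a revision
Constraint 3 (Y < V) on D(Y)={1,2,3,4,6} D(V)={2,3,5,6,7,8}: no change => not a revision
Total revisions = 0

Answer: 0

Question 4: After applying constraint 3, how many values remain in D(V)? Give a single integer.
Constraint 1 (U != Y) on D(U)={1,2,4,5,7,8} D(Y)={1,2,3,4,6}: no change
Constraint 2 (Y != U) on D(Y)={1,2,3,4,6} D(U)={1,2,4,5,7,8}: no change
Constraint 3 (Y < V) on D(Y)={1,2,3,4,6} D(V)={2,3,5,6,7,8}: no change
So after constraint 3: D(V)={2,3,5,6,7,8}, size = 6

Answer: 6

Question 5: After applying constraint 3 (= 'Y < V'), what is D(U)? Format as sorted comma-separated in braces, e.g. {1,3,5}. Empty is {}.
Answer: {1,2,4,5,7,8}

Derivation:
Constraint 1 (U != Y) on D(U)={1,2,4,5,7,8} D(Y)={1,2,3,4,6}: no change
Constraint 2 (Y != U) on D(Y)={1,2,3,4,6} D(U)={1,2,4,5,7,8}: no change
Constraint 3 (Y < V) on D(Y)={1,2,3,4,6} D(V)={2,3,5,6,7,8}: no change
So after constraint 3: D(U) = {1,2,4,5,7,8}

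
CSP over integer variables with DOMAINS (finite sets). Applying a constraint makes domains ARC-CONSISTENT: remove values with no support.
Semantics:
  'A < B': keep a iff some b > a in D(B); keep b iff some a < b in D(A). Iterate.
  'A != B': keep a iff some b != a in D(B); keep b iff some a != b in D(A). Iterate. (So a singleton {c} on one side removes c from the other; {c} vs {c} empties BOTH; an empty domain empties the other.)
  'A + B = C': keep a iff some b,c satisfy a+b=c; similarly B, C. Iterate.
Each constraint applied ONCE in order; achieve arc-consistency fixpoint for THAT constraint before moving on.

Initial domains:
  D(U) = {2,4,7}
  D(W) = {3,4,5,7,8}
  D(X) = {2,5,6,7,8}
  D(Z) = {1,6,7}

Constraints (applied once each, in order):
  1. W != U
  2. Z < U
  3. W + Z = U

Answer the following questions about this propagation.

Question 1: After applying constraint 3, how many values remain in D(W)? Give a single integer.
Answer: 1

Derivation:
Constraint 1 (W != U) on D(W)={3,4,5,7,8} D(U)={2,4,7}: no change
Constraint 2 (Z < U) on D(Z)={1,6,7} D(U)={2,4,7}: Z {1,6,7}->{1,6}
Constraint 3 (W + Z = U) on D(W)={3,4,5,7,8} D(Z)={1,6} D(U)={2,4,7}: W {3,4,5,7,8}->{3}; Z {1,6}->{1}; U {2,4,7}->{4}
So after constraint 3: D(W)={3}, size = 1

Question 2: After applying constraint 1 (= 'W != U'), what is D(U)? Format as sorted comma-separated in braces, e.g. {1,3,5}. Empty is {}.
Constraint 1 (W != U) on D(W)={3,4,5,7,8} D(U)={2,4,7}: no change
So after constraint 1: D(U) = {2,4,7}

Answer: {2,4,7}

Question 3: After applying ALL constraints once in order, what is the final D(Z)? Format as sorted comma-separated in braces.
Answer: {1}

Derivation:
Constraint 1 (W != U) on D(W)={3,4,5,7,8} D(U)={2,4,7}: no change
Constraint 2 (Z < U) on D(Z)={1,6,7} D(U)={2,4,7}: Z {1,6,7}->{1,6}
Constraint 3 (W + Z = U) on D(W)={3,4,5,7,8} D(Z)={1,6} D(U)={2,4,7}: W {3,4,5,7,8}->{3}; Z {1,6}->{1}; U {2,4,7}->{4}
So after all 3 constraints: D(Z) = {1}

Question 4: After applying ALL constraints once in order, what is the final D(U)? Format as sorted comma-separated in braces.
Answer: {4}

Derivation:
Constraint 1 (W != U) on D(W)={3,4,5,7,8} D(U)={2,4,7}: no change
Constraint 2 (Z < U) on D(Z)={1,6,7} D(U)={2,4,7}: Z {1,6,7}->{1,6}
Constraint 3 (W + Z = U) on D(W)={3,4,5,7,8} D(Z)={1,6} D(U)={2,4,7}: W {3,4,5,7,8}->{3}; Z {1,6}->{1}; U {2,4,7}->{4}
So after all 3 constraints: D(U) = {4}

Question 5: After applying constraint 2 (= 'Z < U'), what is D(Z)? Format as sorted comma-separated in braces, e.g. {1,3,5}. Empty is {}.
Answer: {1,6}

Derivation:
Constraint 1 (W != U) on D(W)={3,4,5,7,8} D(U)={2,4,7}: no change
Constraint 2 (Z < U) on D(Z)={1,6,7} D(U)={2,4,7}: Z {1,6,7}->{1,6}
So after constraint 2: D(Z) = {1,6}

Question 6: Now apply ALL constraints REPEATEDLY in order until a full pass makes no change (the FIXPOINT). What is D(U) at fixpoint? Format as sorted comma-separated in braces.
pass 0 (initial): D(U)={2,4,7}
pass 1: U {2,4,7}->{4}; W {3,4,5,7,8}->{3}; Z {1,6,7}->{1}
pass 2: no change
Fixpoint after 2 passes: D(U) = {4}

Answer: {4}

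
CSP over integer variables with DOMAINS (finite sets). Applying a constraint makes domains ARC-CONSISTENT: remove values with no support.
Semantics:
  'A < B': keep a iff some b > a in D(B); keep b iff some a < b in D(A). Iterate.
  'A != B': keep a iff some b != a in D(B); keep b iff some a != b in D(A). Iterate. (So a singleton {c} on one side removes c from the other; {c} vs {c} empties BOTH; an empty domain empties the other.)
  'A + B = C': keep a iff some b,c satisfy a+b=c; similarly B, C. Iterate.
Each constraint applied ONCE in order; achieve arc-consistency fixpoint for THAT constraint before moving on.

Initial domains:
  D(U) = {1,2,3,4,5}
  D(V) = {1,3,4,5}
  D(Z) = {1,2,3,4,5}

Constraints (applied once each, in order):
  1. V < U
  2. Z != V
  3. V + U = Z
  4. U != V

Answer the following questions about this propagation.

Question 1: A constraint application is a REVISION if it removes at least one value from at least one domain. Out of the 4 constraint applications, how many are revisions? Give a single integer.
Constraint 1 (V < U) on D(V)={1,3,4,5} D(U)={1,2,3,4,5}: V {1,3,4,5}->{1,3,4}; U {1,2,3,4,5}->{2,3,4,5} => REVISION
Constraint 2 (Z != V) on D(Z)={1,2,3,4,5} D(V)={1,3,4}: no change => not a revision
Constraint 3 (V + U = Z) on D(V)={1,3,4} D(U)={2,3,4,5} D(Z)={1,2,3,4,5}: V {1,3,4}->{1,3}; U {2,3,4,5}->{2,3,4}; Z {1,2,3,4,5}->{3,4,5} => REVISION
Constraint 4 (U != V) on D(U)={2,3,4} D(V)={1,3}: no change => not a revision
Total revisions = 2

Answer: 2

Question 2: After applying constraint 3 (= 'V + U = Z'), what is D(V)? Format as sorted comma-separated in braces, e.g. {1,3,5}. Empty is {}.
Constraint 1 (V < U) on D(V)={1,3,4,5} D(U)={1,2,3,4,5}: V {1,3,4,5}->{1,3,4}; U {1,2,3,4,5}->{2,3,4,5}
Constraint 2 (Z != V) on D(Z)={1,2,3,4,5} D(V)={1,3,4}: no change
Constraint 3 (V + U = Z) on D(V)={1,3,4} D(U)={2,3,4,5} D(Z)={1,2,3,4,5}: V {1,3,4}->{1,3}; U {2,3,4,5}->{2,3,4}; Z {1,2,3,4,5}->{3,4,5}
So after constraint 3: D(V) = {1,3}

Answer: {1,3}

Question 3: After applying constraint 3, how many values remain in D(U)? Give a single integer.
Constraint 1 (V < U) on D(V)={1,3,4,5} D(U)={1,2,3,4,5}: V {1,3,4,5}->{1,3,4}; U {1,2,3,4,5}->{2,3,4,5}
Constraint 2 (Z != V) on D(Z)={1,2,3,4,5} D(V)={1,3,4}: no change
Constraint 3 (V + U = Z) on D(V)={1,3,4} D(U)={2,3,4,5} D(Z)={1,2,3,4,5}: V {1,3,4}->{1,3}; U {2,3,4,5}->{2,3,4}; Z {1,2,3,4,5}->{3,4,5}
So after constraint 3: D(U)={2,3,4}, size = 3

Answer: 3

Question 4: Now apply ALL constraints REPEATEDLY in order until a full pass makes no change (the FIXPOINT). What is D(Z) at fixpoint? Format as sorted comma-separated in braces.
Answer: {3,4,5}

Derivation:
pass 0 (initial): D(Z)={1,2,3,4,5}
pass 1: U {1,2,3,4,5}->{2,3,4}; V {1,3,4,5}->{1,3}; Z {1,2,3,4,5}->{3,4,5}
pass 2: no change
Fixpoint after 2 passes: D(Z) = {3,4,5}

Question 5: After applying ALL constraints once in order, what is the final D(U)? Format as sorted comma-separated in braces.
Answer: {2,3,4}

Derivation:
Constraint 1 (V < U) on D(V)={1,3,4,5} D(U)={1,2,3,4,5}: V {1,3,4,5}->{1,3,4}; U {1,2,3,4,5}->{2,3,4,5}
Constraint 2 (Z != V) on D(Z)={1,2,3,4,5} D(V)={1,3,4}: no change
Constraint 3 (V + U = Z) on D(V)={1,3,4} D(U)={2,3,4,5} D(Z)={1,2,3,4,5}: V {1,3,4}->{1,3}; U {2,3,4,5}->{2,3,4}; Z {1,2,3,4,5}->{3,4,5}
Constraint 4 (U != V) on D(U)={2,3,4} D(V)={1,3}: no change
So after all 4 constraints: D(U) = {2,3,4}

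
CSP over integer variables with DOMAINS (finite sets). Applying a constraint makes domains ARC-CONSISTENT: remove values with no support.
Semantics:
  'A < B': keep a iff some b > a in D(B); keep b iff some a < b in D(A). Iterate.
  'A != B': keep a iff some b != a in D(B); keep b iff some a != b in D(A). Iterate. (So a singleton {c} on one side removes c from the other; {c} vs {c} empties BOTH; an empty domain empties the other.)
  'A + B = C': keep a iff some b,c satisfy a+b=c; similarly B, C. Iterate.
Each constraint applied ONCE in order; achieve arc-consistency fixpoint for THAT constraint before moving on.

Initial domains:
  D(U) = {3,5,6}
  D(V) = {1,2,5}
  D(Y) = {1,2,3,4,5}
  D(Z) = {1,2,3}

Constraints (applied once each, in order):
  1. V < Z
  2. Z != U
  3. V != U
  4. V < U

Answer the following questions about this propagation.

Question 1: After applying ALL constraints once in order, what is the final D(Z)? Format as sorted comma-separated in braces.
Constraint 1 (V < Z) on D(V)={1,2,5} D(Z)={1,2,3}: V {1,2,5}->{1,2}; Z {1,2,3}->{2,3}
Constraint 2 (Z != U) on D(Z)={2,3} D(U)={3,5,6}: no change
Constraint 3 (V != U) on D(V)={1,2} D(U)={3,5,6}: no change
Constraint 4 (V < U) on D(V)={1,2} D(U)={3,5,6}: no change
So after all 4 constraints: D(Z) = {2,3}

Answer: {2,3}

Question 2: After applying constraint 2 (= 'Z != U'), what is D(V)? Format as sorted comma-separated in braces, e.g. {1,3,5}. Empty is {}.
Answer: {1,2}

Derivation:
Constraint 1 (V < Z) on D(V)={1,2,5} D(Z)={1,2,3}: V {1,2,5}->{1,2}; Z {1,2,3}->{2,3}
Constraint 2 (Z != U) on D(Z)={2,3} D(U)={3,5,6}: no change
So after constraint 2: D(V) = {1,2}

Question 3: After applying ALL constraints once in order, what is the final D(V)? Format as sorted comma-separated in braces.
Constraint 1 (V < Z) on D(V)={1,2,5} D(Z)={1,2,3}: V {1,2,5}->{1,2}; Z {1,2,3}->{2,3}
Constraint 2 (Z != U) on D(Z)={2,3} D(U)={3,5,6}: no change
Constraint 3 (V != U) on D(V)={1,2} D(U)={3,5,6}: no change
Constraint 4 (V < U) on D(V)={1,2} D(U)={3,5,6}: no change
So after all 4 constraints: D(V) = {1,2}

Answer: {1,2}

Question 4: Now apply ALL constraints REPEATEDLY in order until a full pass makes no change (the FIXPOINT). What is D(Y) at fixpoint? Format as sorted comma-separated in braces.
Answer: {1,2,3,4,5}

Derivation:
pass 0 (initial): D(Y)={1,2,3,4,5}
pass 1: V {1,2,5}->{1,2}; Z {1,2,3}->{2,3}
pass 2: no change
Fixpoint after 2 passes: D(Y) = {1,2,3,4,5}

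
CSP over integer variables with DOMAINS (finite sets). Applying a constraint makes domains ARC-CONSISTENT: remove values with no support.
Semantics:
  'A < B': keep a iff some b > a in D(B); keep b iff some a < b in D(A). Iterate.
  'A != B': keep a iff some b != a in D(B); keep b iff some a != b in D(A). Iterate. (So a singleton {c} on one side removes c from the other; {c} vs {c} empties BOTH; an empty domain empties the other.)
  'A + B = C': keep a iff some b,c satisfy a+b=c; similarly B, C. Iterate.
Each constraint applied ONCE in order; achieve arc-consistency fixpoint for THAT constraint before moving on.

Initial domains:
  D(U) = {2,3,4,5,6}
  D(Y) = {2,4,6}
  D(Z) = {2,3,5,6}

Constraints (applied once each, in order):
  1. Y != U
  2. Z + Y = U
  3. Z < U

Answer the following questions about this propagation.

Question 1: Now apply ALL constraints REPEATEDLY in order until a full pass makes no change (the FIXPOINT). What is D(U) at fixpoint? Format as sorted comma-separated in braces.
pass 0 (initial): D(U)={2,3,4,5,6}
pass 1: U {2,3,4,5,6}->{4,5,6}; Y {2,4,6}->{2,4}; Z {2,3,5,6}->{2,3}
pass 2: no change
Fixpoint after 2 passes: D(U) = {4,5,6}

Answer: {4,5,6}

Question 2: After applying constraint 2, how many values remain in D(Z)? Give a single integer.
Answer: 2

Derivation:
Constraint 1 (Y != U) on D(Y)={2,4,6} D(U)={2,3,4,5,6}: no change
Constraint 2 (Z + Y = U) on D(Z)={2,3,5,6} D(Y)={2,4,6} D(U)={2,3,4,5,6}: Z {2,3,5,6}->{2,3}; Y {2,4,6}->{2,4}; U {2,3,4,5,6}->{4,5,6}
So after constraint 2: D(Z)={2,3}, size = 2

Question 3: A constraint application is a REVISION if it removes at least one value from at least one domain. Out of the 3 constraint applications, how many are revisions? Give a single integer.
Answer: 1

Derivation:
Constraint 1 (Y != U) on D(Y)={2,4,6} D(U)={2,3,4,5,6}: no change => not a revision
Constraint 2 (Z + Y = U) on D(Z)={2,3,5,6} D(Y)={2,4,6} D(U)={2,3,4,5,6}: Z {2,3,5,6}->{2,3}; Y {2,4,6}->{2,4}; U {2,3,4,5,6}->{4,5,6} => REVISION
Constraint 3 (Z < U) on D(Z)={2,3} D(U)={4,5,6}: no change => not a revision
Total revisions = 1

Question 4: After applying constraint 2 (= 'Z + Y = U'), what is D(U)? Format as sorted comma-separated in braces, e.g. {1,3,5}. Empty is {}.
Constraint 1 (Y != U) on D(Y)={2,4,6} D(U)={2,3,4,5,6}: no change
Constraint 2 (Z + Y = U) on D(Z)={2,3,5,6} D(Y)={2,4,6} D(U)={2,3,4,5,6}: Z {2,3,5,6}->{2,3}; Y {2,4,6}->{2,4}; U {2,3,4,5,6}->{4,5,6}
So after constraint 2: D(U) = {4,5,6}

Answer: {4,5,6}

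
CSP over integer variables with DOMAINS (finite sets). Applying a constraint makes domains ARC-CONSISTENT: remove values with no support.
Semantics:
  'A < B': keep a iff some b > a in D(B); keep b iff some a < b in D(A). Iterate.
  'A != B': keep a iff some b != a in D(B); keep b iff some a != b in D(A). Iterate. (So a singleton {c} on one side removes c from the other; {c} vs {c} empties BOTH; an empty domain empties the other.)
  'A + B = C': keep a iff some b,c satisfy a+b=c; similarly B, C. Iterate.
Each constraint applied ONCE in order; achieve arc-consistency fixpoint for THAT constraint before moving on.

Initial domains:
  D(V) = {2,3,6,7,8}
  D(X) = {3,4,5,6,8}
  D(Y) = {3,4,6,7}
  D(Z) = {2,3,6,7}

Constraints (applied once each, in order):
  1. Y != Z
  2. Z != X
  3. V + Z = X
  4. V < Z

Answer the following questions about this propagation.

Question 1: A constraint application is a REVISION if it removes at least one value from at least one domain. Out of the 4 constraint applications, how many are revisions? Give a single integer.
Answer: 2

Derivation:
Constraint 1 (Y != Z) on D(Y)={3,4,6,7} D(Z)={2,3,6,7}: no change => not a revision
Constraint 2 (Z != X) on D(Z)={2,3,6,7} D(X)={3,4,5,6,8}: no change => not a revision
Constraint 3 (V + Z = X) on D(V)={2,3,6,7,8} D(Z)={2,3,6,7} D(X)={3,4,5,6,8}: V {2,3,6,7,8}->{2,3,6}; Z {2,3,6,7}->{2,3,6}; X {3,4,5,6,8}->{4,5,6,8} => REVISION
Constraint 4 (V < Z) on D(V)={2,3,6} D(Z)={2,3,6}: V {2,3,6}->{2,3}; Z {2,3,6}->{3,6} => REVISION
Total revisions = 2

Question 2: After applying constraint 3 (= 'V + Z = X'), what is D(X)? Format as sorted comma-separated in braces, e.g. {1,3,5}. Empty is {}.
Answer: {4,5,6,8}

Derivation:
Constraint 1 (Y != Z) on D(Y)={3,4,6,7} D(Z)={2,3,6,7}: no change
Constraint 2 (Z != X) on D(Z)={2,3,6,7} D(X)={3,4,5,6,8}: no change
Constraint 3 (V + Z = X) on D(V)={2,3,6,7,8} D(Z)={2,3,6,7} D(X)={3,4,5,6,8}: V {2,3,6,7,8}->{2,3,6}; Z {2,3,6,7}->{2,3,6}; X {3,4,5,6,8}->{4,5,6,8}
So after constraint 3: D(X) = {4,5,6,8}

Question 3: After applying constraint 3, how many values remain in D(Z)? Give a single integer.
Constraint 1 (Y != Z) on D(Y)={3,4,6,7} D(Z)={2,3,6,7}: no change
Constraint 2 (Z != X) on D(Z)={2,3,6,7} D(X)={3,4,5,6,8}: no change
Constraint 3 (V + Z = X) on D(V)={2,3,6,7,8} D(Z)={2,3,6,7} D(X)={3,4,5,6,8}: V {2,3,6,7,8}->{2,3,6}; Z {2,3,6,7}->{2,3,6}; X {3,4,5,6,8}->{4,5,6,8}
So after constraint 3: D(Z)={2,3,6}, size = 3

Answer: 3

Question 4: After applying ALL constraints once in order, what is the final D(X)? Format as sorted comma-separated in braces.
Answer: {4,5,6,8}

Derivation:
Constraint 1 (Y != Z) on D(Y)={3,4,6,7} D(Z)={2,3,6,7}: no change
Constraint 2 (Z != X) on D(Z)={2,3,6,7} D(X)={3,4,5,6,8}: no change
Constraint 3 (V + Z = X) on D(V)={2,3,6,7,8} D(Z)={2,3,6,7} D(X)={3,4,5,6,8}: V {2,3,6,7,8}->{2,3,6}; Z {2,3,6,7}->{2,3,6}; X {3,4,5,6,8}->{4,5,6,8}
Constraint 4 (V < Z) on D(V)={2,3,6} D(Z)={2,3,6}: V {2,3,6}->{2,3}; Z {2,3,6}->{3,6}
So after all 4 constraints: D(X) = {4,5,6,8}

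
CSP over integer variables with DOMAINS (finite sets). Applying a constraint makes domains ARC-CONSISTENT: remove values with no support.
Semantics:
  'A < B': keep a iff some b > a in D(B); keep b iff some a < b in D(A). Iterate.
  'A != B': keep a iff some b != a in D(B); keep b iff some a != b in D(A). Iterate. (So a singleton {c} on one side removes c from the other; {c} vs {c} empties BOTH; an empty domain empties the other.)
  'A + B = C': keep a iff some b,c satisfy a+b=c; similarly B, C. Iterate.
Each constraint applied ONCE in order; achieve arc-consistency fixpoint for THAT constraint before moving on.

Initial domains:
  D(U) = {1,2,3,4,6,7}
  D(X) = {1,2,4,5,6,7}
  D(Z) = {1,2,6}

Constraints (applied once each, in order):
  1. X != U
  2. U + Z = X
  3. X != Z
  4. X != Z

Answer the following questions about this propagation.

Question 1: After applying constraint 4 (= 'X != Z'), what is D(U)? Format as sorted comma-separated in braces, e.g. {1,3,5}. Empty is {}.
Constraint 1 (X != U) on D(X)={1,2,4,5,6,7} D(U)={1,2,3,4,6,7}: no change
Constraint 2 (U + Z = X) on D(U)={1,2,3,4,6,7} D(Z)={1,2,6} D(X)={1,2,4,5,6,7}: U {1,2,3,4,6,7}->{1,2,3,4,6}; X {1,2,4,5,6,7}->{2,4,5,6,7}
Constraint 3 (X != Z) on D(X)={2,4,5,6,7} D(Z)={1,2,6}: no change
Constraint 4 (X != Z) on D(X)={2,4,5,6,7} D(Z)={1,2,6}: no change
So after constraint 4: D(U) = {1,2,3,4,6}

Answer: {1,2,3,4,6}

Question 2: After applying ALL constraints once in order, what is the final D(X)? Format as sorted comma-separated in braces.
Answer: {2,4,5,6,7}

Derivation:
Constraint 1 (X != U) on D(X)={1,2,4,5,6,7} D(U)={1,2,3,4,6,7}: no change
Constraint 2 (U + Z = X) on D(U)={1,2,3,4,6,7} D(Z)={1,2,6} D(X)={1,2,4,5,6,7}: U {1,2,3,4,6,7}->{1,2,3,4,6}; X {1,2,4,5,6,7}->{2,4,5,6,7}
Constraint 3 (X != Z) on D(X)={2,4,5,6,7} D(Z)={1,2,6}: no change
Constraint 4 (X != Z) on D(X)={2,4,5,6,7} D(Z)={1,2,6}: no change
So after all 4 constraints: D(X) = {2,4,5,6,7}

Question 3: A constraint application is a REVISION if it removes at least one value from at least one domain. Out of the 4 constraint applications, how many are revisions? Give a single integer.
Answer: 1

Derivation:
Constraint 1 (X != U) on D(X)={1,2,4,5,6,7} D(U)={1,2,3,4,6,7}: no change => not a revision
Constraint 2 (U + Z = X) on D(U)={1,2,3,4,6,7} D(Z)={1,2,6} D(X)={1,2,4,5,6,7}: U {1,2,3,4,6,7}->{1,2,3,4,6}; X {1,2,4,5,6,7}->{2,4,5,6,7} => REVISION
Constraint 3 (X != Z) on D(X)={2,4,5,6,7} D(Z)={1,2,6}: no change => not a revision
Constraint 4 (X != Z) on D(X)={2,4,5,6,7} D(Z)={1,2,6}: no change => not a revision
Total revisions = 1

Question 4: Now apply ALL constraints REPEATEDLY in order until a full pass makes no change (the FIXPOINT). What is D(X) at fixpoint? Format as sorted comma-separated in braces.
Answer: {2,4,5,6,7}

Derivation:
pass 0 (initial): D(X)={1,2,4,5,6,7}
pass 1: U {1,2,3,4,6,7}->{1,2,3,4,6}; X {1,2,4,5,6,7}->{2,4,5,6,7}
pass 2: no change
Fixpoint after 2 passes: D(X) = {2,4,5,6,7}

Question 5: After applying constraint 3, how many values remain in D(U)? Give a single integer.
Constraint 1 (X != U) on D(X)={1,2,4,5,6,7} D(U)={1,2,3,4,6,7}: no change
Constraint 2 (U + Z = X) on D(U)={1,2,3,4,6,7} D(Z)={1,2,6} D(X)={1,2,4,5,6,7}: U {1,2,3,4,6,7}->{1,2,3,4,6}; X {1,2,4,5,6,7}->{2,4,5,6,7}
Constraint 3 (X != Z) on D(X)={2,4,5,6,7} D(Z)={1,2,6}: no change
So after constraint 3: D(U)={1,2,3,4,6}, size = 5

Answer: 5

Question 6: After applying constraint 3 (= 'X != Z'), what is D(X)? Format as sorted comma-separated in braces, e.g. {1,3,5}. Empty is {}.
Constraint 1 (X != U) on D(X)={1,2,4,5,6,7} D(U)={1,2,3,4,6,7}: no change
Constraint 2 (U + Z = X) on D(U)={1,2,3,4,6,7} D(Z)={1,2,6} D(X)={1,2,4,5,6,7}: U {1,2,3,4,6,7}->{1,2,3,4,6}; X {1,2,4,5,6,7}->{2,4,5,6,7}
Constraint 3 (X != Z) on D(X)={2,4,5,6,7} D(Z)={1,2,6}: no change
So after constraint 3: D(X) = {2,4,5,6,7}

Answer: {2,4,5,6,7}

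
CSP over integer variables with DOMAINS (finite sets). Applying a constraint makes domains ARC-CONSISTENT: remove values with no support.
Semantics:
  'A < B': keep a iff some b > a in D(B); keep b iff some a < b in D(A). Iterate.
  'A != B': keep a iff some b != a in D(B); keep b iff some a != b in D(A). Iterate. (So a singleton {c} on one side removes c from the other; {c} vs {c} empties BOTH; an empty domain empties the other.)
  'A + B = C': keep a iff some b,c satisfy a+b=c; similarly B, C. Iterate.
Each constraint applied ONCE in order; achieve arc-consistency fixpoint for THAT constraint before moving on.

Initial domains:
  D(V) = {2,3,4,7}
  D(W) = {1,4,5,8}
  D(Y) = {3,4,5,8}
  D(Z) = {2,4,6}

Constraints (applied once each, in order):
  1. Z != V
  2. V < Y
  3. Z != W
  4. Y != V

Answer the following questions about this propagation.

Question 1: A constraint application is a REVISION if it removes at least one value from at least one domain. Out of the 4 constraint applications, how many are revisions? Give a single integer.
Answer: 0

Derivation:
Constraint 1 (Z != V) on D(Z)={2,4,6} D(V)={2,3,4,7}: no change => not a revision
Constraint 2 (V < Y) on D(V)={2,3,4,7} D(Y)={3,4,5,8}: no change => not a revision
Constraint 3 (Z != W) on D(Z)={2,4,6} D(W)={1,4,5,8}: no change => not a revision
Constraint 4 (Y != V) on D(Y)={3,4,5,8} D(V)={2,3,4,7}: no change => not a revision
Total revisions = 0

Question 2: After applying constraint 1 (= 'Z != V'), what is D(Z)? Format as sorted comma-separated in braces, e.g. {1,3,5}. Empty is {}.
Answer: {2,4,6}

Derivation:
Constraint 1 (Z != V) on D(Z)={2,4,6} D(V)={2,3,4,7}: no change
So after constraint 1: D(Z) = {2,4,6}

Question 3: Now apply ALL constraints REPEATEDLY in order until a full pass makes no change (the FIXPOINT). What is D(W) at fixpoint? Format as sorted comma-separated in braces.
Answer: {1,4,5,8}

Derivation:
pass 0 (initial): D(W)={1,4,5,8}
pass 1: no change
Fixpoint after 1 passes: D(W) = {1,4,5,8}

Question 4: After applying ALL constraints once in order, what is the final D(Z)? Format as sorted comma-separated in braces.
Answer: {2,4,6}

Derivation:
Constraint 1 (Z != V) on D(Z)={2,4,6} D(V)={2,3,4,7}: no change
Constraint 2 (V < Y) on D(V)={2,3,4,7} D(Y)={3,4,5,8}: no change
Constraint 3 (Z != W) on D(Z)={2,4,6} D(W)={1,4,5,8}: no change
Constraint 4 (Y != V) on D(Y)={3,4,5,8} D(V)={2,3,4,7}: no change
So after all 4 constraints: D(Z) = {2,4,6}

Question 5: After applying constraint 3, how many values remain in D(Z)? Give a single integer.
Constraint 1 (Z != V) on D(Z)={2,4,6} D(V)={2,3,4,7}: no change
Constraint 2 (V < Y) on D(V)={2,3,4,7} D(Y)={3,4,5,8}: no change
Constraint 3 (Z != W) on D(Z)={2,4,6} D(W)={1,4,5,8}: no change
So after constraint 3: D(Z)={2,4,6}, size = 3

Answer: 3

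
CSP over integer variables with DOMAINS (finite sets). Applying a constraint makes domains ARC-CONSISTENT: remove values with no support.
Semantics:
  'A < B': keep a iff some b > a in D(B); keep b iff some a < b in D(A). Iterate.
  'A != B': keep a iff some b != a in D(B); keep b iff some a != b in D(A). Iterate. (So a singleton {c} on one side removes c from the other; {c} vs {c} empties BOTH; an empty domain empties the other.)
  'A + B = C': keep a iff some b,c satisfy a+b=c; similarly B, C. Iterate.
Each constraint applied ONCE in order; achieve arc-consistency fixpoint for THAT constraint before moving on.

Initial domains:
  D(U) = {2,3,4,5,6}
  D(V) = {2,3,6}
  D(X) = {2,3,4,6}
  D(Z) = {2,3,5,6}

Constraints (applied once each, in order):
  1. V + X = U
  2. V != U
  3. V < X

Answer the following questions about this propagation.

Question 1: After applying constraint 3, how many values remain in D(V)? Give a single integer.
Answer: 2

Derivation:
Constraint 1 (V + X = U) on D(V)={2,3,6} D(X)={2,3,4,6} D(U)={2,3,4,5,6}: V {2,3,6}->{2,3}; X {2,3,4,6}->{2,3,4}; U {2,3,4,5,6}->{4,5,6}
Constraint 2 (V != U) on D(V)={2,3} D(U)={4,5,6}: no change
Constraint 3 (V < X) on D(V)={2,3} D(X)={2,3,4}: X {2,3,4}->{3,4}
So after constraint 3: D(V)={2,3}, size = 2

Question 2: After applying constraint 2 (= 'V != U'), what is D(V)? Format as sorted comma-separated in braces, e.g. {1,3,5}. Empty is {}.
Answer: {2,3}

Derivation:
Constraint 1 (V + X = U) on D(V)={2,3,6} D(X)={2,3,4,6} D(U)={2,3,4,5,6}: V {2,3,6}->{2,3}; X {2,3,4,6}->{2,3,4}; U {2,3,4,5,6}->{4,5,6}
Constraint 2 (V != U) on D(V)={2,3} D(U)={4,5,6}: no change
So after constraint 2: D(V) = {2,3}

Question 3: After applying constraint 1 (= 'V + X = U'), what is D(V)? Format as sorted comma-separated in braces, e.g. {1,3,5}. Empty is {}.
Answer: {2,3}

Derivation:
Constraint 1 (V + X = U) on D(V)={2,3,6} D(X)={2,3,4,6} D(U)={2,3,4,5,6}: V {2,3,6}->{2,3}; X {2,3,4,6}->{2,3,4}; U {2,3,4,5,6}->{4,5,6}
So after constraint 1: D(V) = {2,3}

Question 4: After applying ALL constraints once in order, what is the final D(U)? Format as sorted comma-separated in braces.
Answer: {4,5,6}

Derivation:
Constraint 1 (V + X = U) on D(V)={2,3,6} D(X)={2,3,4,6} D(U)={2,3,4,5,6}: V {2,3,6}->{2,3}; X {2,3,4,6}->{2,3,4}; U {2,3,4,5,6}->{4,5,6}
Constraint 2 (V != U) on D(V)={2,3} D(U)={4,5,6}: no change
Constraint 3 (V < X) on D(V)={2,3} D(X)={2,3,4}: X {2,3,4}->{3,4}
So after all 3 constraints: D(U) = {4,5,6}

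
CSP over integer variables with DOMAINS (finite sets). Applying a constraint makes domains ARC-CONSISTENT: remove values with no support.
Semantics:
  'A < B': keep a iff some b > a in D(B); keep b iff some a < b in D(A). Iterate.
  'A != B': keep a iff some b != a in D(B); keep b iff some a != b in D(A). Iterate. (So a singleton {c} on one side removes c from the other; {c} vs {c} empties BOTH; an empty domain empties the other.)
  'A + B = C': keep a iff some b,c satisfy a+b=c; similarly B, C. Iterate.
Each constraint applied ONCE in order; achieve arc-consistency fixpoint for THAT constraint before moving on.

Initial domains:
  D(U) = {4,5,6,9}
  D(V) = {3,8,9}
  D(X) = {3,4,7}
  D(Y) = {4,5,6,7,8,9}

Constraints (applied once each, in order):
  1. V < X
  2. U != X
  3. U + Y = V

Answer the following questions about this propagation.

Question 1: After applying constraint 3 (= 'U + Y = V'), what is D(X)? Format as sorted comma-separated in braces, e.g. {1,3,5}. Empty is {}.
Answer: {4,7}

Derivation:
Constraint 1 (V < X) on D(V)={3,8,9} D(X)={3,4,7}: V {3,8,9}->{3}; X {3,4,7}->{4,7}
Constraint 2 (U != X) on D(U)={4,5,6,9} D(X)={4,7}: no change
Constraint 3 (U + Y = V) on D(U)={4,5,6,9} D(Y)={4,5,6,7,8,9} D(V)={3}: U {4,5,6,9}->{}; Y {4,5,6,7,8,9}->{}; V {3}->{}
So after constraint 3: D(X) = {4,7}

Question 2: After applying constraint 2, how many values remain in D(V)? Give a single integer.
Answer: 1

Derivation:
Constraint 1 (V < X) on D(V)={3,8,9} D(X)={3,4,7}: V {3,8,9}->{3}; X {3,4,7}->{4,7}
Constraint 2 (U != X) on D(U)={4,5,6,9} D(X)={4,7}: no change
So after constraint 2: D(V)={3}, size = 1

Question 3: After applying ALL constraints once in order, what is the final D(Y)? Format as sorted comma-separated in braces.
Answer: {}

Derivation:
Constraint 1 (V < X) on D(V)={3,8,9} D(X)={3,4,7}: V {3,8,9}->{3}; X {3,4,7}->{4,7}
Constraint 2 (U != X) on D(U)={4,5,6,9} D(X)={4,7}: no change
Constraint 3 (U + Y = V) on D(U)={4,5,6,9} D(Y)={4,5,6,7,8,9} D(V)={3}: U {4,5,6,9}->{}; Y {4,5,6,7,8,9}->{}; V {3}->{}
So after all 3 constraints: D(Y) = {}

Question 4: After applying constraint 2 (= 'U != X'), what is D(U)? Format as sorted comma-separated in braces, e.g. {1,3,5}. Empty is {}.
Answer: {4,5,6,9}

Derivation:
Constraint 1 (V < X) on D(V)={3,8,9} D(X)={3,4,7}: V {3,8,9}->{3}; X {3,4,7}->{4,7}
Constraint 2 (U != X) on D(U)={4,5,6,9} D(X)={4,7}: no change
So after constraint 2: D(U) = {4,5,6,9}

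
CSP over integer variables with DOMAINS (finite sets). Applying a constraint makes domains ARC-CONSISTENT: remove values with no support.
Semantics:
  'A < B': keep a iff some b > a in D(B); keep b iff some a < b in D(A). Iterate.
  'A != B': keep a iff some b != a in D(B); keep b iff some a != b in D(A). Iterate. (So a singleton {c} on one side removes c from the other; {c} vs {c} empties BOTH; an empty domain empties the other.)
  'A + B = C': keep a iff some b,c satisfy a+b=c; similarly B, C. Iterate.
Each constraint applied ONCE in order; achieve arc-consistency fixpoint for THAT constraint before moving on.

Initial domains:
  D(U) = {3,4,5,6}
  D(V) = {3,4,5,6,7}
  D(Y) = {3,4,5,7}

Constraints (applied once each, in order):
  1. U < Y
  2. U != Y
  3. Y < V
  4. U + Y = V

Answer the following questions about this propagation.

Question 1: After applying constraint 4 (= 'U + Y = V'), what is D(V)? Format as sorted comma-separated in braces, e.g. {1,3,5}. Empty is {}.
Constraint 1 (U < Y) on D(U)={3,4,5,6} D(Y)={3,4,5,7}: Y {3,4,5,7}->{4,5,7}
Constraint 2 (U != Y) on D(U)={3,4,5,6} D(Y)={4,5,7}: no change
Constraint 3 (Y < V) on D(Y)={4,5,7} D(V)={3,4,5,6,7}: Y {4,5,7}->{4,5}; V {3,4,5,6,7}->{5,6,7}
Constraint 4 (U + Y = V) on D(U)={3,4,5,6} D(Y)={4,5} D(V)={5,6,7}: U {3,4,5,6}->{3}; Y {4,5}->{4}; V {5,6,7}->{7}
So after constraint 4: D(V) = {7}

Answer: {7}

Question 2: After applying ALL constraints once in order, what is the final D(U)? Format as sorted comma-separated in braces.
Answer: {3}

Derivation:
Constraint 1 (U < Y) on D(U)={3,4,5,6} D(Y)={3,4,5,7}: Y {3,4,5,7}->{4,5,7}
Constraint 2 (U != Y) on D(U)={3,4,5,6} D(Y)={4,5,7}: no change
Constraint 3 (Y < V) on D(Y)={4,5,7} D(V)={3,4,5,6,7}: Y {4,5,7}->{4,5}; V {3,4,5,6,7}->{5,6,7}
Constraint 4 (U + Y = V) on D(U)={3,4,5,6} D(Y)={4,5} D(V)={5,6,7}: U {3,4,5,6}->{3}; Y {4,5}->{4}; V {5,6,7}->{7}
So after all 4 constraints: D(U) = {3}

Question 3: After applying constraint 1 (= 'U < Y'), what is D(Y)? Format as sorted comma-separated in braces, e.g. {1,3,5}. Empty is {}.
Answer: {4,5,7}

Derivation:
Constraint 1 (U < Y) on D(U)={3,4,5,6} D(Y)={3,4,5,7}: Y {3,4,5,7}->{4,5,7}
So after constraint 1: D(Y) = {4,5,7}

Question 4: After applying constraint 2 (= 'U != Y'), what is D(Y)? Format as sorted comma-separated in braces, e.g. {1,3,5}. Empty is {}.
Answer: {4,5,7}

Derivation:
Constraint 1 (U < Y) on D(U)={3,4,5,6} D(Y)={3,4,5,7}: Y {3,4,5,7}->{4,5,7}
Constraint 2 (U != Y) on D(U)={3,4,5,6} D(Y)={4,5,7}: no change
So after constraint 2: D(Y) = {4,5,7}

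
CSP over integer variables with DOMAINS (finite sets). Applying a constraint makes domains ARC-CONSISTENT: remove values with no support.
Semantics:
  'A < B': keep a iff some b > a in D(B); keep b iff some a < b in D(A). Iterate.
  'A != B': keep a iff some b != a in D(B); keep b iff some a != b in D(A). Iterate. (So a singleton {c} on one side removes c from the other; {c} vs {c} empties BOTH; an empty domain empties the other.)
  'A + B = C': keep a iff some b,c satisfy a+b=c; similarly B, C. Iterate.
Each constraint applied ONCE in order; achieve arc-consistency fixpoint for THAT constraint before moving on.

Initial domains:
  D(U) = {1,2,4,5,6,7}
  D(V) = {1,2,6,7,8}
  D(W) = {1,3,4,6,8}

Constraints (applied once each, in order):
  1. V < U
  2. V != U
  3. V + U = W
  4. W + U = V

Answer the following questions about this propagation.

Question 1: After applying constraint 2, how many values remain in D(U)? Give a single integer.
Constraint 1 (V < U) on D(V)={1,2,6,7,8} D(U)={1,2,4,5,6,7}: V {1,2,6,7,8}->{1,2,6}; U {1,2,4,5,6,7}->{2,4,5,6,7}
Constraint 2 (V != U) on D(V)={1,2,6} D(U)={2,4,5,6,7}: no change
So after constraint 2: D(U)={2,4,5,6,7}, size = 5

Answer: 5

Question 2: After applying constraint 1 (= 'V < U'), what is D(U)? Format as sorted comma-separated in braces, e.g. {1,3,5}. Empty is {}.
Constraint 1 (V < U) on D(V)={1,2,6,7,8} D(U)={1,2,4,5,6,7}: V {1,2,6,7,8}->{1,2,6}; U {1,2,4,5,6,7}->{2,4,5,6,7}
So after constraint 1: D(U) = {2,4,5,6,7}

Answer: {2,4,5,6,7}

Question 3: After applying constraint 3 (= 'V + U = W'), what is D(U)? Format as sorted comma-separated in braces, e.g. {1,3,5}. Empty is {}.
Constraint 1 (V < U) on D(V)={1,2,6,7,8} D(U)={1,2,4,5,6,7}: V {1,2,6,7,8}->{1,2,6}; U {1,2,4,5,6,7}->{2,4,5,6,7}
Constraint 2 (V != U) on D(V)={1,2,6} D(U)={2,4,5,6,7}: no change
Constraint 3 (V + U = W) on D(V)={1,2,6} D(U)={2,4,5,6,7} D(W)={1,3,4,6,8}: W {1,3,4,6,8}->{3,4,6,8}
So after constraint 3: D(U) = {2,4,5,6,7}

Answer: {2,4,5,6,7}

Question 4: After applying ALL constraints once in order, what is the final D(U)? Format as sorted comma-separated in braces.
Constraint 1 (V < U) on D(V)={1,2,6,7,8} D(U)={1,2,4,5,6,7}: V {1,2,6,7,8}->{1,2,6}; U {1,2,4,5,6,7}->{2,4,5,6,7}
Constraint 2 (V != U) on D(V)={1,2,6} D(U)={2,4,5,6,7}: no change
Constraint 3 (V + U = W) on D(V)={1,2,6} D(U)={2,4,5,6,7} D(W)={1,3,4,6,8}: W {1,3,4,6,8}->{3,4,6,8}
Constraint 4 (W + U = V) on D(W)={3,4,6,8} D(U)={2,4,5,6,7} D(V)={1,2,6}: W {3,4,6,8}->{4}; U {2,4,5,6,7}->{2}; V {1,2,6}->{6}
So after all 4 constraints: D(U) = {2}

Answer: {2}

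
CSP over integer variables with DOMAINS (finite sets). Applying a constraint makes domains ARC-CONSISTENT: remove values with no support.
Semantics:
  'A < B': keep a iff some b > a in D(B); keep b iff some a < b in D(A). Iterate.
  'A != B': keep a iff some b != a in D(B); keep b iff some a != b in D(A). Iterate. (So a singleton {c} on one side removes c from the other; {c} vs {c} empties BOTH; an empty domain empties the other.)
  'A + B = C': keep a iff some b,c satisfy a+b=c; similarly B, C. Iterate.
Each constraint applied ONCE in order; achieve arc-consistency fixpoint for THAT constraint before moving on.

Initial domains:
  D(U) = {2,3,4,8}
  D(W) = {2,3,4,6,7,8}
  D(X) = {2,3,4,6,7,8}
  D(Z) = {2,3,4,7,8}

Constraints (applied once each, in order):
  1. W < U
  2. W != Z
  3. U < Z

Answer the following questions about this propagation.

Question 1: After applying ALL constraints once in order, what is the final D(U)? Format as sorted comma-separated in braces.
Answer: {3,4}

Derivation:
Constraint 1 (W < U) on D(W)={2,3,4,6,7,8} D(U)={2,3,4,8}: W {2,3,4,6,7,8}->{2,3,4,6,7}; U {2,3,4,8}->{3,4,8}
Constraint 2 (W != Z) on D(W)={2,3,4,6,7} D(Z)={2,3,4,7,8}: no change
Constraint 3 (U < Z) on D(U)={3,4,8} D(Z)={2,3,4,7,8}: U {3,4,8}->{3,4}; Z {2,3,4,7,8}->{4,7,8}
So after all 3 constraints: D(U) = {3,4}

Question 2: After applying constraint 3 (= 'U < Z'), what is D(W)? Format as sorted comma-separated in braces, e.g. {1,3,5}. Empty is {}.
Answer: {2,3,4,6,7}

Derivation:
Constraint 1 (W < U) on D(W)={2,3,4,6,7,8} D(U)={2,3,4,8}: W {2,3,4,6,7,8}->{2,3,4,6,7}; U {2,3,4,8}->{3,4,8}
Constraint 2 (W != Z) on D(W)={2,3,4,6,7} D(Z)={2,3,4,7,8}: no change
Constraint 3 (U < Z) on D(U)={3,4,8} D(Z)={2,3,4,7,8}: U {3,4,8}->{3,4}; Z {2,3,4,7,8}->{4,7,8}
So after constraint 3: D(W) = {2,3,4,6,7}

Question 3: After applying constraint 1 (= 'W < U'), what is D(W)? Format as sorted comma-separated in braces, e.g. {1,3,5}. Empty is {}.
Answer: {2,3,4,6,7}

Derivation:
Constraint 1 (W < U) on D(W)={2,3,4,6,7,8} D(U)={2,3,4,8}: W {2,3,4,6,7,8}->{2,3,4,6,7}; U {2,3,4,8}->{3,4,8}
So after constraint 1: D(W) = {2,3,4,6,7}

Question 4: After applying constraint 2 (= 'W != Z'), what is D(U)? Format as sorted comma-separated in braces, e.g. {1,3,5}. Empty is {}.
Constraint 1 (W < U) on D(W)={2,3,4,6,7,8} D(U)={2,3,4,8}: W {2,3,4,6,7,8}->{2,3,4,6,7}; U {2,3,4,8}->{3,4,8}
Constraint 2 (W != Z) on D(W)={2,3,4,6,7} D(Z)={2,3,4,7,8}: no change
So after constraint 2: D(U) = {3,4,8}

Answer: {3,4,8}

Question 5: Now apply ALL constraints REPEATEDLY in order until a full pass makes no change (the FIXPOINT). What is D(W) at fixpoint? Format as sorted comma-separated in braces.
pass 0 (initial): D(W)={2,3,4,6,7,8}
pass 1: U {2,3,4,8}->{3,4}; W {2,3,4,6,7,8}->{2,3,4,6,7}; Z {2,3,4,7,8}->{4,7,8}
pass 2: W {2,3,4,6,7}->{2,3}
pass 3: no change
Fixpoint after 3 passes: D(W) = {2,3}

Answer: {2,3}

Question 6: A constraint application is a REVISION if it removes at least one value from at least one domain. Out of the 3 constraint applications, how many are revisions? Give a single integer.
Answer: 2

Derivation:
Constraint 1 (W < U) on D(W)={2,3,4,6,7,8} D(U)={2,3,4,8}: W {2,3,4,6,7,8}->{2,3,4,6,7}; U {2,3,4,8}->{3,4,8} => REVISION
Constraint 2 (W != Z) on D(W)={2,3,4,6,7} D(Z)={2,3,4,7,8}: no change => not a revision
Constraint 3 (U < Z) on D(U)={3,4,8} D(Z)={2,3,4,7,8}: U {3,4,8}->{3,4}; Z {2,3,4,7,8}->{4,7,8} => REVISION
Total revisions = 2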